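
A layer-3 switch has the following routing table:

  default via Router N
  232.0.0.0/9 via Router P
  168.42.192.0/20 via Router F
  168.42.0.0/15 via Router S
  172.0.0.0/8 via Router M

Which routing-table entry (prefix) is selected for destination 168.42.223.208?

Entries matching 168.42.223.208:
  0.0.0.0/0 (default, matches everything)
  168.42.0.0/15 (168.42.0.0 - 168.43.255.255)
Most specific is 168.42.0.0/15.

168.42.0.0/15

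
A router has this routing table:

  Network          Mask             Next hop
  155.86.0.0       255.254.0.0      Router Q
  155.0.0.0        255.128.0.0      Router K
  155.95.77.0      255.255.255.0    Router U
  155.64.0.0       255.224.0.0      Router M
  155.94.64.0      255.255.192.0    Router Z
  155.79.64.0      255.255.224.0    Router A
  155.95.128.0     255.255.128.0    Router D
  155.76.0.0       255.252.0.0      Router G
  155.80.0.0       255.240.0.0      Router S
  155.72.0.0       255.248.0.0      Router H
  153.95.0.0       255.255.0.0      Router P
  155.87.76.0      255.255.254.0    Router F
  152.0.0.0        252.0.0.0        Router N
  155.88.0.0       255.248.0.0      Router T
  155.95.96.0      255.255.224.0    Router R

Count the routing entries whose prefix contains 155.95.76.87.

Prefixes containing 155.95.76.87:
  152.0.0.0/6 (152.0.0.0 - 155.255.255.255)
  155.0.0.0/9 (155.0.0.0 - 155.127.255.255)
  155.64.0.0/11 (155.64.0.0 - 155.95.255.255)
  155.80.0.0/12 (155.80.0.0 - 155.95.255.255)
  155.88.0.0/13 (155.88.0.0 - 155.95.255.255)
Total matching entries: 5.

5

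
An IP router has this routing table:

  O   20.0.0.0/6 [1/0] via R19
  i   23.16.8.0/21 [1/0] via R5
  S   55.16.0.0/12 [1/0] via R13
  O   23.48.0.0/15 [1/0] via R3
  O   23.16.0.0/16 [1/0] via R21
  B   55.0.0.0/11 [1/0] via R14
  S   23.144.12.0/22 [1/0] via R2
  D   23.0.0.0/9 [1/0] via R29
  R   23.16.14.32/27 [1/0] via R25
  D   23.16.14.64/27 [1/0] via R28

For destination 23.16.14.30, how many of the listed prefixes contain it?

4

Prefixes containing 23.16.14.30:
  20.0.0.0/6 (20.0.0.0 - 23.255.255.255)
  23.0.0.0/9 (23.0.0.0 - 23.127.255.255)
  23.16.0.0/16 (23.16.0.0 - 23.16.255.255)
  23.16.8.0/21 (23.16.8.0 - 23.16.15.255)
Total matching entries: 4.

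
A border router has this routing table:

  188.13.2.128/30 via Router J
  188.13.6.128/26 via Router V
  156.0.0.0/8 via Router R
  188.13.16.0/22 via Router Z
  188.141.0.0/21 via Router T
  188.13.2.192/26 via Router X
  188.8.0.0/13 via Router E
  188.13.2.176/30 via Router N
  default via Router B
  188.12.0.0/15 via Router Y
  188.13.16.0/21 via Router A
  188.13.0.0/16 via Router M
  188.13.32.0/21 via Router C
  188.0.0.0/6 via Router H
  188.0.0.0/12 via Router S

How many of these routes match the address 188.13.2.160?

Prefixes containing 188.13.2.160:
  0.0.0.0/0 (default, matches everything)
  188.0.0.0/6 (188.0.0.0 - 191.255.255.255)
  188.0.0.0/12 (188.0.0.0 - 188.15.255.255)
  188.8.0.0/13 (188.8.0.0 - 188.15.255.255)
  188.12.0.0/15 (188.12.0.0 - 188.13.255.255)
  188.13.0.0/16 (188.13.0.0 - 188.13.255.255)
Total matching entries: 6.

6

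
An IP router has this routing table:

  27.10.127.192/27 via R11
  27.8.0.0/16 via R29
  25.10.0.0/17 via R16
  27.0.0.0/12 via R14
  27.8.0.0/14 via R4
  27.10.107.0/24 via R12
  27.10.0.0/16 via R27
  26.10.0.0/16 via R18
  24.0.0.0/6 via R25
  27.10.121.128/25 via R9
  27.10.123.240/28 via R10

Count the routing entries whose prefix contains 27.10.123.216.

Prefixes containing 27.10.123.216:
  24.0.0.0/6 (24.0.0.0 - 27.255.255.255)
  27.0.0.0/12 (27.0.0.0 - 27.15.255.255)
  27.8.0.0/14 (27.8.0.0 - 27.11.255.255)
  27.10.0.0/16 (27.10.0.0 - 27.10.255.255)
Total matching entries: 4.

4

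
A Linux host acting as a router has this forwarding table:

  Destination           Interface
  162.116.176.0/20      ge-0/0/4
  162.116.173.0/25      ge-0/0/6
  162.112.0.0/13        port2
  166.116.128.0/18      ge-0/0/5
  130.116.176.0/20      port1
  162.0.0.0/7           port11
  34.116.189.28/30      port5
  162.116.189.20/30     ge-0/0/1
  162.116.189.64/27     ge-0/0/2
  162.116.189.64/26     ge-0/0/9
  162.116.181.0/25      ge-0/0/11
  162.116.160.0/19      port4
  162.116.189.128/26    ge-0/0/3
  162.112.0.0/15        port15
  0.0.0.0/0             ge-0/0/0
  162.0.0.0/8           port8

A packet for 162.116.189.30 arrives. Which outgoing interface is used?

Routes whose prefix contains 162.116.189.30:
  0.0.0.0/0 (default, matches everything) -> ge-0/0/0
  162.0.0.0/7 (162.0.0.0 - 163.255.255.255) -> port11
  162.0.0.0/8 (162.0.0.0 - 162.255.255.255) -> port8
  162.112.0.0/13 (162.112.0.0 - 162.119.255.255) -> port2
  162.116.160.0/19 (162.116.160.0 - 162.116.191.255) -> port4
  162.116.176.0/20 (162.116.176.0 - 162.116.191.255) -> ge-0/0/4
More-specific entries that do NOT match:
  34.116.189.28/30 (34.116.189.28 - 34.116.189.31) does not contain 162.116.189.30
  162.116.189.20/30 (162.116.189.20 - 162.116.189.23) does not contain 162.116.189.30
  162.116.189.64/27 (162.116.189.64 - 162.116.189.95) does not contain 162.116.189.30
  162.116.189.64/26 (162.116.189.64 - 162.116.189.127) does not contain 162.116.189.30
  162.116.189.128/26 (162.116.189.128 - 162.116.189.191) does not contain 162.116.189.30
  162.116.173.0/25 (162.116.173.0 - 162.116.173.127) does not contain 162.116.189.30
  162.116.181.0/25 (162.116.181.0 - 162.116.181.127) does not contain 162.116.189.30
Longest matching prefix is /20 -> interface ge-0/0/4.

ge-0/0/4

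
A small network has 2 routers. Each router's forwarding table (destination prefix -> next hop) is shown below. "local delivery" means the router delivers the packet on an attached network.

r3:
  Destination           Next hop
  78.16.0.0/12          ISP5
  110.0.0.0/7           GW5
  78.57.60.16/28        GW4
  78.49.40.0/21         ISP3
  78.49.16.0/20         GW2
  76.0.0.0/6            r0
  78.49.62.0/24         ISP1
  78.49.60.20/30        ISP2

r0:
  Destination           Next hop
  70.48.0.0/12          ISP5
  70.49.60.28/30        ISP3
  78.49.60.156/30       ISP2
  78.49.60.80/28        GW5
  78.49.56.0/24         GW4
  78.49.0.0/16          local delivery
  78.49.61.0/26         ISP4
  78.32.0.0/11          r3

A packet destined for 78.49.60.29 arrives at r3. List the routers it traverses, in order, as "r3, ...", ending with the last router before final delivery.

At r3: longest match for 78.49.60.29 is 76.0.0.0/6 -> r0
At r0: longest match for 78.49.60.29 is 78.49.0.0/16 -> local delivery

r3, r0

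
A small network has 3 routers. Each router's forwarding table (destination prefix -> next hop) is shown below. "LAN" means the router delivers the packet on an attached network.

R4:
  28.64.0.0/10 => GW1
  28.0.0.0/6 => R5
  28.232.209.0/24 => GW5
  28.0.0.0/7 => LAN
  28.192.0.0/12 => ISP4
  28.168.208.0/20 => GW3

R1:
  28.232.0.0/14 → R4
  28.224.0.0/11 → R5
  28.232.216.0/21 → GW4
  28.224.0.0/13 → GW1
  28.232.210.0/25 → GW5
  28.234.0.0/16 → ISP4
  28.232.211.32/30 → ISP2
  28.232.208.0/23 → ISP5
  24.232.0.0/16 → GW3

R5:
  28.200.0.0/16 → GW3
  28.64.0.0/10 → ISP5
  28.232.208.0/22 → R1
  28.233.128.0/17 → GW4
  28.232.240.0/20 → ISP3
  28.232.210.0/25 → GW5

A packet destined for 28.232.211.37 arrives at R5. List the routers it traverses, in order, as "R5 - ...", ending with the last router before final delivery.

At R5: longest match for 28.232.211.37 is 28.232.208.0/22 -> R1
At R1: longest match for 28.232.211.37 is 28.232.0.0/14 -> R4
At R4: longest match for 28.232.211.37 is 28.0.0.0/7 -> LAN

R5 - R1 - R4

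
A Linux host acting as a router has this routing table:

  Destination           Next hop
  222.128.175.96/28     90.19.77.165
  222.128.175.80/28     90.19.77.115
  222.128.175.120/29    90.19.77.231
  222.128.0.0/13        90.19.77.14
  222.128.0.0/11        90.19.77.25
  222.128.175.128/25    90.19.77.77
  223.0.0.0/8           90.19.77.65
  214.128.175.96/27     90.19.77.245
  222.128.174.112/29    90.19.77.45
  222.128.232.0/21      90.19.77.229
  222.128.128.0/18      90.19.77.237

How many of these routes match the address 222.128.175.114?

Prefixes containing 222.128.175.114:
  222.128.0.0/11 (222.128.0.0 - 222.159.255.255)
  222.128.0.0/13 (222.128.0.0 - 222.135.255.255)
  222.128.128.0/18 (222.128.128.0 - 222.128.191.255)
Total matching entries: 3.

3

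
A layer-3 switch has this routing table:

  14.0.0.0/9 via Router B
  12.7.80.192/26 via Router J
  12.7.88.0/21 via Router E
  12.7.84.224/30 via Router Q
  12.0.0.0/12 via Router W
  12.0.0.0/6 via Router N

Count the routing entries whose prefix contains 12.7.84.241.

2

Prefixes containing 12.7.84.241:
  12.0.0.0/6 (12.0.0.0 - 15.255.255.255)
  12.0.0.0/12 (12.0.0.0 - 12.15.255.255)
Total matching entries: 2.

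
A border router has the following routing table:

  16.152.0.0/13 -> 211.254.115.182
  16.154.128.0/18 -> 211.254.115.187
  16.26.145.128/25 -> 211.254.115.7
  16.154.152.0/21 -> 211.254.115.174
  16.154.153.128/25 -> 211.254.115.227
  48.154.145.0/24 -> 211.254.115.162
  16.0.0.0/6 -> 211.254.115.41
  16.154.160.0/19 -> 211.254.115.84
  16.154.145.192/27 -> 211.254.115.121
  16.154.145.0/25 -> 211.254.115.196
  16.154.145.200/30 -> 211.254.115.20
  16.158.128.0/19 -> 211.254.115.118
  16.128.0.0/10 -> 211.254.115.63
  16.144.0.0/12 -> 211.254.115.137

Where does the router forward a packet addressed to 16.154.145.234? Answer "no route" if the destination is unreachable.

Routes whose prefix contains 16.154.145.234:
  16.0.0.0/6 (16.0.0.0 - 19.255.255.255) -> 211.254.115.41
  16.128.0.0/10 (16.128.0.0 - 16.191.255.255) -> 211.254.115.63
  16.144.0.0/12 (16.144.0.0 - 16.159.255.255) -> 211.254.115.137
  16.152.0.0/13 (16.152.0.0 - 16.159.255.255) -> 211.254.115.182
  16.154.128.0/18 (16.154.128.0 - 16.154.191.255) -> 211.254.115.187
More-specific entries that do NOT match:
  16.154.145.200/30 (16.154.145.200 - 16.154.145.203) does not contain 16.154.145.234
  16.154.145.192/27 (16.154.145.192 - 16.154.145.223) does not contain 16.154.145.234
  16.26.145.128/25 (16.26.145.128 - 16.26.145.255) does not contain 16.154.145.234
  16.154.153.128/25 (16.154.153.128 - 16.154.153.255) does not contain 16.154.145.234
  16.154.145.0/25 (16.154.145.0 - 16.154.145.127) does not contain 16.154.145.234
  48.154.145.0/24 (48.154.145.0 - 48.154.145.255) does not contain 16.154.145.234
  16.154.152.0/21 (16.154.152.0 - 16.154.159.255) does not contain 16.154.145.234
  16.154.160.0/19 (16.154.160.0 - 16.154.191.255) does not contain 16.154.145.234
  16.158.128.0/19 (16.158.128.0 - 16.158.159.255) does not contain 16.154.145.234
Longest matching prefix is /18 -> next hop 211.254.115.187.

211.254.115.187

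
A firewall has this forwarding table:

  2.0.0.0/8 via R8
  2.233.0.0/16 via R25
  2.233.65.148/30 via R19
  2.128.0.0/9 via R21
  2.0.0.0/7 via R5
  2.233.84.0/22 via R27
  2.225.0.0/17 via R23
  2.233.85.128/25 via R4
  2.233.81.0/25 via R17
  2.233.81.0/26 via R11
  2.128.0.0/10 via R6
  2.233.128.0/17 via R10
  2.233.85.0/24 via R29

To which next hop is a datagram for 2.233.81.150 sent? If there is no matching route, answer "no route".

Routes whose prefix contains 2.233.81.150:
  2.0.0.0/7 (2.0.0.0 - 3.255.255.255) -> R5
  2.0.0.0/8 (2.0.0.0 - 2.255.255.255) -> R8
  2.128.0.0/9 (2.128.0.0 - 2.255.255.255) -> R21
  2.233.0.0/16 (2.233.0.0 - 2.233.255.255) -> R25
More-specific entries that do NOT match:
  2.233.65.148/30 (2.233.65.148 - 2.233.65.151) does not contain 2.233.81.150
  2.233.81.0/26 (2.233.81.0 - 2.233.81.63) does not contain 2.233.81.150
  2.233.85.128/25 (2.233.85.128 - 2.233.85.255) does not contain 2.233.81.150
  2.233.81.0/25 (2.233.81.0 - 2.233.81.127) does not contain 2.233.81.150
  2.233.85.0/24 (2.233.85.0 - 2.233.85.255) does not contain 2.233.81.150
  2.233.84.0/22 (2.233.84.0 - 2.233.87.255) does not contain 2.233.81.150
  2.225.0.0/17 (2.225.0.0 - 2.225.127.255) does not contain 2.233.81.150
  2.233.128.0/17 (2.233.128.0 - 2.233.255.255) does not contain 2.233.81.150
Longest matching prefix is /16 -> next hop R25.

R25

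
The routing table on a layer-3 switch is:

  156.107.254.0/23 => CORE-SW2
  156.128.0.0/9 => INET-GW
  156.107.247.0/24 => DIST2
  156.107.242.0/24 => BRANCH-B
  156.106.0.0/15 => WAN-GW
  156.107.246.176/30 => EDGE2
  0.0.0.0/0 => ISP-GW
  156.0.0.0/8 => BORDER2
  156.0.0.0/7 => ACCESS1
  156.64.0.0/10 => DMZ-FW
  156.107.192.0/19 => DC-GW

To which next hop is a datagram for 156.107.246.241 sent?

WAN-GW

Routes whose prefix contains 156.107.246.241:
  0.0.0.0/0 (default, matches everything) -> ISP-GW
  156.0.0.0/7 (156.0.0.0 - 157.255.255.255) -> ACCESS1
  156.0.0.0/8 (156.0.0.0 - 156.255.255.255) -> BORDER2
  156.64.0.0/10 (156.64.0.0 - 156.127.255.255) -> DMZ-FW
  156.106.0.0/15 (156.106.0.0 - 156.107.255.255) -> WAN-GW
More-specific entries that do NOT match:
  156.107.246.176/30 (156.107.246.176 - 156.107.246.179) does not contain 156.107.246.241
  156.107.247.0/24 (156.107.247.0 - 156.107.247.255) does not contain 156.107.246.241
  156.107.242.0/24 (156.107.242.0 - 156.107.242.255) does not contain 156.107.246.241
  156.107.254.0/23 (156.107.254.0 - 156.107.255.255) does not contain 156.107.246.241
  156.107.192.0/19 (156.107.192.0 - 156.107.223.255) does not contain 156.107.246.241
Longest matching prefix is /15 -> next hop WAN-GW.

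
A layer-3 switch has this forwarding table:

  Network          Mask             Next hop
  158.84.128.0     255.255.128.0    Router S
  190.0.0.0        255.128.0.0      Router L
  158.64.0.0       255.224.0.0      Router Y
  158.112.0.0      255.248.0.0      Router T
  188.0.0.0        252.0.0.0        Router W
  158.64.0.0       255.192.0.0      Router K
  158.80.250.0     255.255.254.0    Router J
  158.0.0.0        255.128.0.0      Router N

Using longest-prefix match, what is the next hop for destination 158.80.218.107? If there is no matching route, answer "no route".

Router Y

Routes whose prefix contains 158.80.218.107:
  158.0.0.0/9 (158.0.0.0 - 158.127.255.255) -> Router N
  158.64.0.0/10 (158.64.0.0 - 158.127.255.255) -> Router K
  158.64.0.0/11 (158.64.0.0 - 158.95.255.255) -> Router Y
More-specific entries that do NOT match:
  158.80.250.0/23 (158.80.250.0 - 158.80.251.255) does not contain 158.80.218.107
  158.84.128.0/17 (158.84.128.0 - 158.84.255.255) does not contain 158.80.218.107
  158.112.0.0/13 (158.112.0.0 - 158.119.255.255) does not contain 158.80.218.107
Longest matching prefix is /11 -> next hop Router Y.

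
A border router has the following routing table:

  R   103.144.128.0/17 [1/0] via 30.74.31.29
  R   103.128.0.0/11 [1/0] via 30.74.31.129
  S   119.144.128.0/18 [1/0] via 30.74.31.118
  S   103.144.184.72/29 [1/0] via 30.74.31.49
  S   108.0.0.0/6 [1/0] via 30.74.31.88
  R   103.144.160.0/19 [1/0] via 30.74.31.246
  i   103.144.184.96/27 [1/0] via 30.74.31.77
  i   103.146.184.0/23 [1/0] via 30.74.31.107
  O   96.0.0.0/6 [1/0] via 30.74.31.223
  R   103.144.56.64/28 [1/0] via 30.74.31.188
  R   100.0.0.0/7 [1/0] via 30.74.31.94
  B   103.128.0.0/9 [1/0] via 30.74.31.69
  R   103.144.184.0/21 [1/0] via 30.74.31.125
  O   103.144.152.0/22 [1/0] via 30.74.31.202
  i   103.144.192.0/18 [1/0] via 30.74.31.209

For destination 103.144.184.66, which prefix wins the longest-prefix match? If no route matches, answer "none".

103.144.184.0/21

Entries matching 103.144.184.66:
  103.128.0.0/9 (103.128.0.0 - 103.255.255.255)
  103.128.0.0/11 (103.128.0.0 - 103.159.255.255)
  103.144.128.0/17 (103.144.128.0 - 103.144.255.255)
  103.144.160.0/19 (103.144.160.0 - 103.144.191.255)
  103.144.184.0/21 (103.144.184.0 - 103.144.191.255)
Most specific is 103.144.184.0/21.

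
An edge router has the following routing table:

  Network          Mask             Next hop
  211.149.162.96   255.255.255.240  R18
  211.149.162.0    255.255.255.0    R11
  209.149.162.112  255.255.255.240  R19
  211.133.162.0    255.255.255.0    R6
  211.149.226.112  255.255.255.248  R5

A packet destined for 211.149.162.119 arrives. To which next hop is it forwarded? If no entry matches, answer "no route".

R11

Routes whose prefix contains 211.149.162.119:
  211.149.162.0/24 (211.149.162.0 - 211.149.162.255) -> R11
More-specific entries that do NOT match:
  211.149.226.112/29 (211.149.226.112 - 211.149.226.119) does not contain 211.149.162.119
  211.149.162.96/28 (211.149.162.96 - 211.149.162.111) does not contain 211.149.162.119
  209.149.162.112/28 (209.149.162.112 - 209.149.162.127) does not contain 211.149.162.119
Longest matching prefix is /24 -> next hop R11.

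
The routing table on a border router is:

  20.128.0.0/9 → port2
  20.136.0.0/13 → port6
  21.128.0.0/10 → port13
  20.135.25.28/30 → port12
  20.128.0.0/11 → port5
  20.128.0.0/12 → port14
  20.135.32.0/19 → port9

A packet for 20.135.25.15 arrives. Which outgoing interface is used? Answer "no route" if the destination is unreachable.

Routes whose prefix contains 20.135.25.15:
  20.128.0.0/9 (20.128.0.0 - 20.255.255.255) -> port2
  20.128.0.0/11 (20.128.0.0 - 20.159.255.255) -> port5
  20.128.0.0/12 (20.128.0.0 - 20.143.255.255) -> port14
More-specific entries that do NOT match:
  20.135.25.28/30 (20.135.25.28 - 20.135.25.31) does not contain 20.135.25.15
  20.135.32.0/19 (20.135.32.0 - 20.135.63.255) does not contain 20.135.25.15
  20.136.0.0/13 (20.136.0.0 - 20.143.255.255) does not contain 20.135.25.15
Longest matching prefix is /12 -> interface port14.

port14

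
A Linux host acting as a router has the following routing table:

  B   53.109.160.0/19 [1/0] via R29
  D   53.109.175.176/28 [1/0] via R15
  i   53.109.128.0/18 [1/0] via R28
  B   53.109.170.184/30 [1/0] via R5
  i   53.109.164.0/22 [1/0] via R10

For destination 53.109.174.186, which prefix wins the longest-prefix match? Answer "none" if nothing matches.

53.109.160.0/19

Entries matching 53.109.174.186:
  53.109.128.0/18 (53.109.128.0 - 53.109.191.255)
  53.109.160.0/19 (53.109.160.0 - 53.109.191.255)
Most specific is 53.109.160.0/19.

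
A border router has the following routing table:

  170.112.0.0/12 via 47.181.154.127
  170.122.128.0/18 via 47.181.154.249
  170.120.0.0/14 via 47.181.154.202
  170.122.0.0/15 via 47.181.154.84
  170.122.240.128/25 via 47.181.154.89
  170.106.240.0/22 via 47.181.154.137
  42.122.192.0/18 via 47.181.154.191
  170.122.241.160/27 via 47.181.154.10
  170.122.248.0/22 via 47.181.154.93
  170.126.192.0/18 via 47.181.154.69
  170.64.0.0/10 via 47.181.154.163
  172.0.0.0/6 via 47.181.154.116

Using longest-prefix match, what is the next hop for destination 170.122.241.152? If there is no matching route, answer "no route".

Routes whose prefix contains 170.122.241.152:
  170.64.0.0/10 (170.64.0.0 - 170.127.255.255) -> 47.181.154.163
  170.112.0.0/12 (170.112.0.0 - 170.127.255.255) -> 47.181.154.127
  170.120.0.0/14 (170.120.0.0 - 170.123.255.255) -> 47.181.154.202
  170.122.0.0/15 (170.122.0.0 - 170.123.255.255) -> 47.181.154.84
More-specific entries that do NOT match:
  170.122.241.160/27 (170.122.241.160 - 170.122.241.191) does not contain 170.122.241.152
  170.122.240.128/25 (170.122.240.128 - 170.122.240.255) does not contain 170.122.241.152
  170.106.240.0/22 (170.106.240.0 - 170.106.243.255) does not contain 170.122.241.152
  170.122.248.0/22 (170.122.248.0 - 170.122.251.255) does not contain 170.122.241.152
  170.122.128.0/18 (170.122.128.0 - 170.122.191.255) does not contain 170.122.241.152
  42.122.192.0/18 (42.122.192.0 - 42.122.255.255) does not contain 170.122.241.152
  170.126.192.0/18 (170.126.192.0 - 170.126.255.255) does not contain 170.122.241.152
Longest matching prefix is /15 -> next hop 47.181.154.84.

47.181.154.84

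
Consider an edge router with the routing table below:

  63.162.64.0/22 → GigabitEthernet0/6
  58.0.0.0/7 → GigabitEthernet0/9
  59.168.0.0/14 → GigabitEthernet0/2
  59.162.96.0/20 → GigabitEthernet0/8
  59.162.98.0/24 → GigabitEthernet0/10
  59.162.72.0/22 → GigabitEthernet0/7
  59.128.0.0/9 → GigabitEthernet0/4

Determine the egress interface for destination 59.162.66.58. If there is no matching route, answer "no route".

Routes whose prefix contains 59.162.66.58:
  58.0.0.0/7 (58.0.0.0 - 59.255.255.255) -> GigabitEthernet0/9
  59.128.0.0/9 (59.128.0.0 - 59.255.255.255) -> GigabitEthernet0/4
More-specific entries that do NOT match:
  59.162.98.0/24 (59.162.98.0 - 59.162.98.255) does not contain 59.162.66.58
  63.162.64.0/22 (63.162.64.0 - 63.162.67.255) does not contain 59.162.66.58
  59.162.72.0/22 (59.162.72.0 - 59.162.75.255) does not contain 59.162.66.58
  59.162.96.0/20 (59.162.96.0 - 59.162.111.255) does not contain 59.162.66.58
  59.168.0.0/14 (59.168.0.0 - 59.171.255.255) does not contain 59.162.66.58
Longest matching prefix is /9 -> interface GigabitEthernet0/4.

GigabitEthernet0/4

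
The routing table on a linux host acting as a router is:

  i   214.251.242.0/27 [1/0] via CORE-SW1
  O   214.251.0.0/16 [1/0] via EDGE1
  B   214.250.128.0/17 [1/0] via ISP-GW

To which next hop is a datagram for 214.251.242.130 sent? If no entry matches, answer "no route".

Routes whose prefix contains 214.251.242.130:
  214.251.0.0/16 (214.251.0.0 - 214.251.255.255) -> EDGE1
More-specific entries that do NOT match:
  214.251.242.0/27 (214.251.242.0 - 214.251.242.31) does not contain 214.251.242.130
  214.250.128.0/17 (214.250.128.0 - 214.250.255.255) does not contain 214.251.242.130
Longest matching prefix is /16 -> next hop EDGE1.

EDGE1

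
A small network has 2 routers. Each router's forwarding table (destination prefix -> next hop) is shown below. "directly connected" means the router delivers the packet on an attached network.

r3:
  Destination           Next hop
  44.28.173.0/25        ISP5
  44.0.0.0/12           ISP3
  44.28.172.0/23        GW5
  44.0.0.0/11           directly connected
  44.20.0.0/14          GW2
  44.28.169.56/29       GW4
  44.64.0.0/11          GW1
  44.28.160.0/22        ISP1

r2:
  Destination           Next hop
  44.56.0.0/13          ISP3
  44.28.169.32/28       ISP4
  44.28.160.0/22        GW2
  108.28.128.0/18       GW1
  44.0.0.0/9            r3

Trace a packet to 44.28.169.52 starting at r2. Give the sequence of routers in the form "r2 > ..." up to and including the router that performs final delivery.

r2 > r3

At r2: longest match for 44.28.169.52 is 44.0.0.0/9 -> r3
At r3: longest match for 44.28.169.52 is 44.0.0.0/11 -> directly connected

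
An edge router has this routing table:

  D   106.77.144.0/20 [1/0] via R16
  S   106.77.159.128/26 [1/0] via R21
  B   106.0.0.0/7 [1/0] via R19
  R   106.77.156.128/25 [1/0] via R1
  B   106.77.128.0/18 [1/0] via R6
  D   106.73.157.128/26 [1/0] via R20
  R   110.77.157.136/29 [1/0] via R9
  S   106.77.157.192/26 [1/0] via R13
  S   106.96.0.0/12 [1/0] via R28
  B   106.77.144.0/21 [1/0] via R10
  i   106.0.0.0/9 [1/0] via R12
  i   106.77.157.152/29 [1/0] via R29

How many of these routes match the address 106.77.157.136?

Prefixes containing 106.77.157.136:
  106.0.0.0/7 (106.0.0.0 - 107.255.255.255)
  106.0.0.0/9 (106.0.0.0 - 106.127.255.255)
  106.77.128.0/18 (106.77.128.0 - 106.77.191.255)
  106.77.144.0/20 (106.77.144.0 - 106.77.159.255)
Total matching entries: 4.

4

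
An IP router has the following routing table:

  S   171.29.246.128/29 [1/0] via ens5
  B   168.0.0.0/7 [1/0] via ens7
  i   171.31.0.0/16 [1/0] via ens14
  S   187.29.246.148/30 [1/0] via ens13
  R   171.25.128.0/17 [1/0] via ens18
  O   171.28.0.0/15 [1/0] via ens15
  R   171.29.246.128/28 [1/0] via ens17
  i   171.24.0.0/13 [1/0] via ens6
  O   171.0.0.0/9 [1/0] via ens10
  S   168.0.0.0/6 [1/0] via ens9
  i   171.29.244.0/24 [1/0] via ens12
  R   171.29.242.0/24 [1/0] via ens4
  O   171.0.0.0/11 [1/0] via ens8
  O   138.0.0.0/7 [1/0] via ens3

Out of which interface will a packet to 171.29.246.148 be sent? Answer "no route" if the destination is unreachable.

Routes whose prefix contains 171.29.246.148:
  168.0.0.0/6 (168.0.0.0 - 171.255.255.255) -> ens9
  171.0.0.0/9 (171.0.0.0 - 171.127.255.255) -> ens10
  171.0.0.0/11 (171.0.0.0 - 171.31.255.255) -> ens8
  171.24.0.0/13 (171.24.0.0 - 171.31.255.255) -> ens6
  171.28.0.0/15 (171.28.0.0 - 171.29.255.255) -> ens15
More-specific entries that do NOT match:
  187.29.246.148/30 (187.29.246.148 - 187.29.246.151) does not contain 171.29.246.148
  171.29.246.128/29 (171.29.246.128 - 171.29.246.135) does not contain 171.29.246.148
  171.29.246.128/28 (171.29.246.128 - 171.29.246.143) does not contain 171.29.246.148
  171.29.244.0/24 (171.29.244.0 - 171.29.244.255) does not contain 171.29.246.148
  171.29.242.0/24 (171.29.242.0 - 171.29.242.255) does not contain 171.29.246.148
  171.25.128.0/17 (171.25.128.0 - 171.25.255.255) does not contain 171.29.246.148
  171.31.0.0/16 (171.31.0.0 - 171.31.255.255) does not contain 171.29.246.148
Longest matching prefix is /15 -> interface ens15.

ens15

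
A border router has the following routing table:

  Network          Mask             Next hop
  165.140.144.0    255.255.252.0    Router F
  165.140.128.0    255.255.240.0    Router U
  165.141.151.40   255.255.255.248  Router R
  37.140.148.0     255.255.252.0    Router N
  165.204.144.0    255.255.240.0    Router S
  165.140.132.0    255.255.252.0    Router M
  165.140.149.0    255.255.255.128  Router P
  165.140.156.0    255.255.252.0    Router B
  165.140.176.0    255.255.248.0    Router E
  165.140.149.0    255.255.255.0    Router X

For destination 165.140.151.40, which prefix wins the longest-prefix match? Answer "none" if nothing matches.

none

165.140.151.40 is outside every listed prefix and there is no default route.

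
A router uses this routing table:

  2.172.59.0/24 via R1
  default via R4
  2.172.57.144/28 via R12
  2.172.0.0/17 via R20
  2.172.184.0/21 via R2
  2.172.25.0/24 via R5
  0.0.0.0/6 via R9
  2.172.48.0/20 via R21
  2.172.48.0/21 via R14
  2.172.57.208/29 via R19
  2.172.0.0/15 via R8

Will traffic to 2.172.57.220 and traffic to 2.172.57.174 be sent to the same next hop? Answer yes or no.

2.172.57.220: longest match 2.172.48.0/20 -> R21
2.172.57.174: longest match 2.172.48.0/20 -> R21

yes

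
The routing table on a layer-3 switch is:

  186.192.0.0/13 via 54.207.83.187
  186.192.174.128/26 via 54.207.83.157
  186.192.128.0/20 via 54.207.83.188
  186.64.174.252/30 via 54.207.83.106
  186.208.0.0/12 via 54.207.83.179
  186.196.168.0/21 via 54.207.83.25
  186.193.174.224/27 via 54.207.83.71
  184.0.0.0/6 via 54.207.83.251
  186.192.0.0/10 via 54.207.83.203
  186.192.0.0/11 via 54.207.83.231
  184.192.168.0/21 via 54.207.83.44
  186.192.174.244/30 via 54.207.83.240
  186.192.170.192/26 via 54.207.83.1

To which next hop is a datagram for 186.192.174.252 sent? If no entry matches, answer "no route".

54.207.83.187

Routes whose prefix contains 186.192.174.252:
  184.0.0.0/6 (184.0.0.0 - 187.255.255.255) -> 54.207.83.251
  186.192.0.0/10 (186.192.0.0 - 186.255.255.255) -> 54.207.83.203
  186.192.0.0/11 (186.192.0.0 - 186.223.255.255) -> 54.207.83.231
  186.192.0.0/13 (186.192.0.0 - 186.199.255.255) -> 54.207.83.187
More-specific entries that do NOT match:
  186.64.174.252/30 (186.64.174.252 - 186.64.174.255) does not contain 186.192.174.252
  186.192.174.244/30 (186.192.174.244 - 186.192.174.247) does not contain 186.192.174.252
  186.193.174.224/27 (186.193.174.224 - 186.193.174.255) does not contain 186.192.174.252
  186.192.174.128/26 (186.192.174.128 - 186.192.174.191) does not contain 186.192.174.252
  186.192.170.192/26 (186.192.170.192 - 186.192.170.255) does not contain 186.192.174.252
  186.196.168.0/21 (186.196.168.0 - 186.196.175.255) does not contain 186.192.174.252
  184.192.168.0/21 (184.192.168.0 - 184.192.175.255) does not contain 186.192.174.252
  186.192.128.0/20 (186.192.128.0 - 186.192.143.255) does not contain 186.192.174.252
Longest matching prefix is /13 -> next hop 54.207.83.187.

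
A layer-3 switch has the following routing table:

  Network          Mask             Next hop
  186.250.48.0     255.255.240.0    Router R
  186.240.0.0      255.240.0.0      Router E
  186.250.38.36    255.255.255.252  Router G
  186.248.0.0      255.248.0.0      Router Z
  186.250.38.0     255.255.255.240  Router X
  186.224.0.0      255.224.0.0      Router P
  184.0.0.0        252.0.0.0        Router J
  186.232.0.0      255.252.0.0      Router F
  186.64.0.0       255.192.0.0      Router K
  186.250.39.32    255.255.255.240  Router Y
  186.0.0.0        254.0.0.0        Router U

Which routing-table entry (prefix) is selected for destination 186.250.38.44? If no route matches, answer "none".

Entries matching 186.250.38.44:
  184.0.0.0/6 (184.0.0.0 - 187.255.255.255)
  186.0.0.0/7 (186.0.0.0 - 187.255.255.255)
  186.224.0.0/11 (186.224.0.0 - 186.255.255.255)
  186.240.0.0/12 (186.240.0.0 - 186.255.255.255)
  186.248.0.0/13 (186.248.0.0 - 186.255.255.255)
Most specific is 186.248.0.0/13.

186.248.0.0/13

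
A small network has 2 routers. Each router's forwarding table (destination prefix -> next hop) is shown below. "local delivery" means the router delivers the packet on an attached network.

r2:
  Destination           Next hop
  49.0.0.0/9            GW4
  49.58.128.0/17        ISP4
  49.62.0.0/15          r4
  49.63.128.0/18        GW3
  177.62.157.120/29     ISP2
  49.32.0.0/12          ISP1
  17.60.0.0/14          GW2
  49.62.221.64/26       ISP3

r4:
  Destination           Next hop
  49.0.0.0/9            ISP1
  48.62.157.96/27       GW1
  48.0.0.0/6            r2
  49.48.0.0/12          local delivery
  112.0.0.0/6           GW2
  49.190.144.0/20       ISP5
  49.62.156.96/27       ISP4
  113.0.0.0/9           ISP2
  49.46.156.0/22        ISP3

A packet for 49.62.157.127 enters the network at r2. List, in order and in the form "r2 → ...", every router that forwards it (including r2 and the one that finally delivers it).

At r2: longest match for 49.62.157.127 is 49.62.0.0/15 -> r4
At r4: longest match for 49.62.157.127 is 49.48.0.0/12 -> local delivery

r2 → r4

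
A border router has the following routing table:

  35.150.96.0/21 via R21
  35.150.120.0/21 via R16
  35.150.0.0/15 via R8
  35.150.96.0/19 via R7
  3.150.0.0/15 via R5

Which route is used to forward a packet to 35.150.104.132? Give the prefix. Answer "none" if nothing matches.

Entries matching 35.150.104.132:
  35.150.0.0/15 (35.150.0.0 - 35.151.255.255)
  35.150.96.0/19 (35.150.96.0 - 35.150.127.255)
Most specific is 35.150.96.0/19.

35.150.96.0/19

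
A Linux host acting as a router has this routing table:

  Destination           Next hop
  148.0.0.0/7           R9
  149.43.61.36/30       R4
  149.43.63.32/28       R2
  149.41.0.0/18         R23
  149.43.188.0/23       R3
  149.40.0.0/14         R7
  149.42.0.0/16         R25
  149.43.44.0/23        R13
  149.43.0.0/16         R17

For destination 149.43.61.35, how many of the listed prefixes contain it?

Prefixes containing 149.43.61.35:
  148.0.0.0/7 (148.0.0.0 - 149.255.255.255)
  149.40.0.0/14 (149.40.0.0 - 149.43.255.255)
  149.43.0.0/16 (149.43.0.0 - 149.43.255.255)
Total matching entries: 3.

3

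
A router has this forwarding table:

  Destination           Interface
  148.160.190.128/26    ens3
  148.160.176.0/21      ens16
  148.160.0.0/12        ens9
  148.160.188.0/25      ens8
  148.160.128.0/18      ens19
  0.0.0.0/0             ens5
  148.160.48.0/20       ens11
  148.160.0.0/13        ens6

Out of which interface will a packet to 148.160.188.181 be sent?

ens19

Routes whose prefix contains 148.160.188.181:
  0.0.0.0/0 (default, matches everything) -> ens5
  148.160.0.0/12 (148.160.0.0 - 148.175.255.255) -> ens9
  148.160.0.0/13 (148.160.0.0 - 148.167.255.255) -> ens6
  148.160.128.0/18 (148.160.128.0 - 148.160.191.255) -> ens19
More-specific entries that do NOT match:
  148.160.190.128/26 (148.160.190.128 - 148.160.190.191) does not contain 148.160.188.181
  148.160.188.0/25 (148.160.188.0 - 148.160.188.127) does not contain 148.160.188.181
  148.160.176.0/21 (148.160.176.0 - 148.160.183.255) does not contain 148.160.188.181
  148.160.48.0/20 (148.160.48.0 - 148.160.63.255) does not contain 148.160.188.181
Longest matching prefix is /18 -> interface ens19.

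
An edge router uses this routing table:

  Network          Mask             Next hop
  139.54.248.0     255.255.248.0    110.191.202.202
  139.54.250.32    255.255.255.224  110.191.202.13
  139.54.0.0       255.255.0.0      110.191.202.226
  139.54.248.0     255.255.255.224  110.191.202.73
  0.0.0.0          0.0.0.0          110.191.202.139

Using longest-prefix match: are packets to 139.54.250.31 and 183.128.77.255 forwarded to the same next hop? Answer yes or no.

no

139.54.250.31: longest match 139.54.248.0/21 -> 110.191.202.202
183.128.77.255: longest match 0.0.0.0/0 -> 110.191.202.139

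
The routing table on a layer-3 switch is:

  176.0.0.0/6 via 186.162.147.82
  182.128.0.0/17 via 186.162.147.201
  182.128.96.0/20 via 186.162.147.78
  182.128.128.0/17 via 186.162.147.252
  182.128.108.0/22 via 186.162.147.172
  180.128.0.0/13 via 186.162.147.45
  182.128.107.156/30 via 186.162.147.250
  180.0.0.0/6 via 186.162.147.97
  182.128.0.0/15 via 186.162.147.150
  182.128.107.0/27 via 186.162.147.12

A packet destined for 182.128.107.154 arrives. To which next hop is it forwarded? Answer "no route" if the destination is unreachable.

186.162.147.78

Routes whose prefix contains 182.128.107.154:
  180.0.0.0/6 (180.0.0.0 - 183.255.255.255) -> 186.162.147.97
  182.128.0.0/15 (182.128.0.0 - 182.129.255.255) -> 186.162.147.150
  182.128.0.0/17 (182.128.0.0 - 182.128.127.255) -> 186.162.147.201
  182.128.96.0/20 (182.128.96.0 - 182.128.111.255) -> 186.162.147.78
More-specific entries that do NOT match:
  182.128.107.156/30 (182.128.107.156 - 182.128.107.159) does not contain 182.128.107.154
  182.128.107.0/27 (182.128.107.0 - 182.128.107.31) does not contain 182.128.107.154
  182.128.108.0/22 (182.128.108.0 - 182.128.111.255) does not contain 182.128.107.154
Longest matching prefix is /20 -> next hop 186.162.147.78.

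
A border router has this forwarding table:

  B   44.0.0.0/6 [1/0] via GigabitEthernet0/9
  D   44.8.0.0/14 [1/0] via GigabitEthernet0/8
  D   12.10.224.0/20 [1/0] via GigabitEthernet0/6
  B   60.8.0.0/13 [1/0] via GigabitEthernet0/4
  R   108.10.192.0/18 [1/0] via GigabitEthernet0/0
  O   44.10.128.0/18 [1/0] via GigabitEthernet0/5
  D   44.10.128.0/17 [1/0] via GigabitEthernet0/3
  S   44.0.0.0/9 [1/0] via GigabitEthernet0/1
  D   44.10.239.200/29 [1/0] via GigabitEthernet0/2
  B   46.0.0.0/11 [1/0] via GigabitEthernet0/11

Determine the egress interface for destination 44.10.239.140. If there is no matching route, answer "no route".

Routes whose prefix contains 44.10.239.140:
  44.0.0.0/6 (44.0.0.0 - 47.255.255.255) -> GigabitEthernet0/9
  44.0.0.0/9 (44.0.0.0 - 44.127.255.255) -> GigabitEthernet0/1
  44.8.0.0/14 (44.8.0.0 - 44.11.255.255) -> GigabitEthernet0/8
  44.10.128.0/17 (44.10.128.0 - 44.10.255.255) -> GigabitEthernet0/3
More-specific entries that do NOT match:
  44.10.239.200/29 (44.10.239.200 - 44.10.239.207) does not contain 44.10.239.140
  12.10.224.0/20 (12.10.224.0 - 12.10.239.255) does not contain 44.10.239.140
  108.10.192.0/18 (108.10.192.0 - 108.10.255.255) does not contain 44.10.239.140
  44.10.128.0/18 (44.10.128.0 - 44.10.191.255) does not contain 44.10.239.140
Longest matching prefix is /17 -> interface GigabitEthernet0/3.

GigabitEthernet0/3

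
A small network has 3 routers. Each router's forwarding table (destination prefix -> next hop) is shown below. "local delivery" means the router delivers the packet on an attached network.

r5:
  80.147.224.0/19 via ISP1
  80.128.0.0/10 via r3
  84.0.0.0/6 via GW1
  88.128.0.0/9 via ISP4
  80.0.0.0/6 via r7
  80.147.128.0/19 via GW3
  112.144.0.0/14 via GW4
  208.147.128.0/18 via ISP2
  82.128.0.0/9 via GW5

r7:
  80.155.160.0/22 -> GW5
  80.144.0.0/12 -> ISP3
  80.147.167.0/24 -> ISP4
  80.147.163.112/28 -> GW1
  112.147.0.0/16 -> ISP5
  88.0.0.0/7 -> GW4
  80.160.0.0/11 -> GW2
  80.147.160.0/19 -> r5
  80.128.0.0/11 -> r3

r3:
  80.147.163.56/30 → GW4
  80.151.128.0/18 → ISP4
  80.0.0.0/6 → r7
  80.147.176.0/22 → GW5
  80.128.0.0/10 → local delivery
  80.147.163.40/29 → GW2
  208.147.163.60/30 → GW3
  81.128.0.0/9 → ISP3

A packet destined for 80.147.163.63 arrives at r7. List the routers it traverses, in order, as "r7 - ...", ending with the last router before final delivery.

At r7: longest match for 80.147.163.63 is 80.147.160.0/19 -> r5
At r5: longest match for 80.147.163.63 is 80.128.0.0/10 -> r3
At r3: longest match for 80.147.163.63 is 80.128.0.0/10 -> local delivery

r7 - r5 - r3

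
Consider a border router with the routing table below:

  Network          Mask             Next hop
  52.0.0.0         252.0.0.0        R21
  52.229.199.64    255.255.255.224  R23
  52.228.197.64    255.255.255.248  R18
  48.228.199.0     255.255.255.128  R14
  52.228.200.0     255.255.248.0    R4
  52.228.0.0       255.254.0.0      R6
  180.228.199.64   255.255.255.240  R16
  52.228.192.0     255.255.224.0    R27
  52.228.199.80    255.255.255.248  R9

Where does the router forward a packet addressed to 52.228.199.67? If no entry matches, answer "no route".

Routes whose prefix contains 52.228.199.67:
  52.0.0.0/6 (52.0.0.0 - 55.255.255.255) -> R21
  52.228.0.0/15 (52.228.0.0 - 52.229.255.255) -> R6
  52.228.192.0/19 (52.228.192.0 - 52.228.223.255) -> R27
More-specific entries that do NOT match:
  52.228.197.64/29 (52.228.197.64 - 52.228.197.71) does not contain 52.228.199.67
  52.228.199.80/29 (52.228.199.80 - 52.228.199.87) does not contain 52.228.199.67
  180.228.199.64/28 (180.228.199.64 - 180.228.199.79) does not contain 52.228.199.67
  52.229.199.64/27 (52.229.199.64 - 52.229.199.95) does not contain 52.228.199.67
  48.228.199.0/25 (48.228.199.0 - 48.228.199.127) does not contain 52.228.199.67
  52.228.200.0/21 (52.228.200.0 - 52.228.207.255) does not contain 52.228.199.67
Longest matching prefix is /19 -> next hop R27.

R27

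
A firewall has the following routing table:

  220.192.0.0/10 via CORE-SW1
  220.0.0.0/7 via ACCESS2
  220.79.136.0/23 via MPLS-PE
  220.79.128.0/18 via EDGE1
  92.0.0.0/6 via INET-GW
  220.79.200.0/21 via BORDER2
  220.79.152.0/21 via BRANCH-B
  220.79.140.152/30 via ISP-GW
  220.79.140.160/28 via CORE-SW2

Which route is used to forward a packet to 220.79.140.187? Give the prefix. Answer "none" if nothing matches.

220.79.128.0/18

Entries matching 220.79.140.187:
  220.0.0.0/7 (220.0.0.0 - 221.255.255.255)
  220.79.128.0/18 (220.79.128.0 - 220.79.191.255)
Most specific is 220.79.128.0/18.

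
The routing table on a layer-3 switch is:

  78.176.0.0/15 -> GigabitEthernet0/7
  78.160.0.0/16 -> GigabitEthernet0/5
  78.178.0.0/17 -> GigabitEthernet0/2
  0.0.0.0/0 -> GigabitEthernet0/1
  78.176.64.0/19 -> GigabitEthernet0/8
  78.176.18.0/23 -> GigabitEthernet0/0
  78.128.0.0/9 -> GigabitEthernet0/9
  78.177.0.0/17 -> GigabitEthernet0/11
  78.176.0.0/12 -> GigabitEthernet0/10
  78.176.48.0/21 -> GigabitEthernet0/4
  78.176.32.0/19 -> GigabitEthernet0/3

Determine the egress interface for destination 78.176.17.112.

Routes whose prefix contains 78.176.17.112:
  0.0.0.0/0 (default, matches everything) -> GigabitEthernet0/1
  78.128.0.0/9 (78.128.0.0 - 78.255.255.255) -> GigabitEthernet0/9
  78.176.0.0/12 (78.176.0.0 - 78.191.255.255) -> GigabitEthernet0/10
  78.176.0.0/15 (78.176.0.0 - 78.177.255.255) -> GigabitEthernet0/7
More-specific entries that do NOT match:
  78.176.18.0/23 (78.176.18.0 - 78.176.19.255) does not contain 78.176.17.112
  78.176.48.0/21 (78.176.48.0 - 78.176.55.255) does not contain 78.176.17.112
  78.176.64.0/19 (78.176.64.0 - 78.176.95.255) does not contain 78.176.17.112
  78.176.32.0/19 (78.176.32.0 - 78.176.63.255) does not contain 78.176.17.112
  78.178.0.0/17 (78.178.0.0 - 78.178.127.255) does not contain 78.176.17.112
  78.177.0.0/17 (78.177.0.0 - 78.177.127.255) does not contain 78.176.17.112
  78.160.0.0/16 (78.160.0.0 - 78.160.255.255) does not contain 78.176.17.112
Longest matching prefix is /15 -> interface GigabitEthernet0/7.

GigabitEthernet0/7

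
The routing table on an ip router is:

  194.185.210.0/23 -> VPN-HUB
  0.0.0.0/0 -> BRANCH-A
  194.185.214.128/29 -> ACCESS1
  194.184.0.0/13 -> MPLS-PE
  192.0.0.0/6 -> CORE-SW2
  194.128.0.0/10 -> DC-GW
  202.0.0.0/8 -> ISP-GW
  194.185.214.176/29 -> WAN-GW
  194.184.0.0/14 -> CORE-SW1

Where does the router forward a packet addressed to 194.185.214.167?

Routes whose prefix contains 194.185.214.167:
  0.0.0.0/0 (default, matches everything) -> BRANCH-A
  192.0.0.0/6 (192.0.0.0 - 195.255.255.255) -> CORE-SW2
  194.128.0.0/10 (194.128.0.0 - 194.191.255.255) -> DC-GW
  194.184.0.0/13 (194.184.0.0 - 194.191.255.255) -> MPLS-PE
  194.184.0.0/14 (194.184.0.0 - 194.187.255.255) -> CORE-SW1
More-specific entries that do NOT match:
  194.185.214.128/29 (194.185.214.128 - 194.185.214.135) does not contain 194.185.214.167
  194.185.214.176/29 (194.185.214.176 - 194.185.214.183) does not contain 194.185.214.167
  194.185.210.0/23 (194.185.210.0 - 194.185.211.255) does not contain 194.185.214.167
Longest matching prefix is /14 -> next hop CORE-SW1.

CORE-SW1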